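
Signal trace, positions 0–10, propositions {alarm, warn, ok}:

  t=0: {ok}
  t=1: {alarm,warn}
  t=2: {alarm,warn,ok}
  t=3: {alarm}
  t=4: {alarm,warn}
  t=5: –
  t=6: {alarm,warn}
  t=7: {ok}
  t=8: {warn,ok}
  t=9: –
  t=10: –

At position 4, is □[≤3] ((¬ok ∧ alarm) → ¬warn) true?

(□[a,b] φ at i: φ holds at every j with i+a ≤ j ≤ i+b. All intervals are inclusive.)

Does not hold

Check ((¬ok ∧ alarm) → ¬warn) at every j in [4,7]:
  j=4: antecedent true; consequent false → ✗
  j=5: antecedent false → ✓
  j=6: antecedent true; consequent false → ✗
  j=7: antecedent false → ✓
Fails at j=4 → formula fails.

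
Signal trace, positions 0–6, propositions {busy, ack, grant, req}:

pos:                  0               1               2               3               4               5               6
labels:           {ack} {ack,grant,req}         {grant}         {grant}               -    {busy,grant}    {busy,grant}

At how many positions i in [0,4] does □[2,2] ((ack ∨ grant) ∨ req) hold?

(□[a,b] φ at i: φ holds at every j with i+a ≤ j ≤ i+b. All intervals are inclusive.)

Evaluate at each i in [0,4]:
  i=0: ✓ (all of [2,2])
  i=1: ✓ (all of [3,3])
  i=2: ✗ (fails at j=4)
  i=3: ✓ (all of [5,5])
  i=4: ✓ (all of [6,6])
Positions where it holds: {0, 1, 3, 4} → 4.

4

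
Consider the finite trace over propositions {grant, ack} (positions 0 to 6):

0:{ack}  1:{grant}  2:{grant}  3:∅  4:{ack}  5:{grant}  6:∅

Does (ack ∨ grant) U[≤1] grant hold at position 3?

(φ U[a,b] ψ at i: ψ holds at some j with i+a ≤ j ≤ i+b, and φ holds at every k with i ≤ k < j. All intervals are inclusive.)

Does not hold

Need some j in [3,4] with grant, and (ack ∨ grant) at every k in [3,j-1].
  j=3: grant false.
  j=4: grant false.
No j in the window works → until fails.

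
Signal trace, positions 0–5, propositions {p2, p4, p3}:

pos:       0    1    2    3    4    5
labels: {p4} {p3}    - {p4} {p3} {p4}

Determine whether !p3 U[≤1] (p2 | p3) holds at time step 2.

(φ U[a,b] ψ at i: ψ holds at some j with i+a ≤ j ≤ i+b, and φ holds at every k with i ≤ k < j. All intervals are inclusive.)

Need some j in [2,3] with (p2 | p3), and !p3 at every k in [2,j-1].
  j=2: (p2 | p3) false.
  j=3: (p2 | p3) false.
No j in the window works → until fails.

False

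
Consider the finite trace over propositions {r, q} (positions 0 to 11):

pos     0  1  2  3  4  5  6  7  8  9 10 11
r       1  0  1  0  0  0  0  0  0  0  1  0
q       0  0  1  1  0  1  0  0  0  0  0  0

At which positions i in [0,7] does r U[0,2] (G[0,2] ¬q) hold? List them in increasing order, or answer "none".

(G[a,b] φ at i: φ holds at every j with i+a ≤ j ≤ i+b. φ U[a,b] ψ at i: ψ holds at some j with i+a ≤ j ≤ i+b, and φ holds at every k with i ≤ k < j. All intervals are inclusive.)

6, 7

Evaluate at each i in [0,7]:
  i=0: ✗ (no rhs in [0,2])
  i=1: ✗ (no rhs in [1,3])
  i=2: ✗ (no rhs in [2,4])
  i=3: ✗ (no rhs in [3,5])
  i=4: ✗ (lhs fails at k=4 before rhs at j=6)
  i=5: ✗ (lhs fails at k=5 before rhs at j=6)
  i=6: ✓ (rhs at j=6)
  i=7: ✓ (rhs at j=7)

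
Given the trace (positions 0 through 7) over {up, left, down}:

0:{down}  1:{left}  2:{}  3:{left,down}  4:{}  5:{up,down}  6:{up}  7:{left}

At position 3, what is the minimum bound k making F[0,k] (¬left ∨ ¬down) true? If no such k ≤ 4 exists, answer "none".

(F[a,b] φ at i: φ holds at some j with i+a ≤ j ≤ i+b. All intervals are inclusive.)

1

Scan j = 3,4,… for (¬left ∨ ¬down):
  j=3: fails
  j=4: holds
First hit at j=4, so smallest k = 4-3 = 1.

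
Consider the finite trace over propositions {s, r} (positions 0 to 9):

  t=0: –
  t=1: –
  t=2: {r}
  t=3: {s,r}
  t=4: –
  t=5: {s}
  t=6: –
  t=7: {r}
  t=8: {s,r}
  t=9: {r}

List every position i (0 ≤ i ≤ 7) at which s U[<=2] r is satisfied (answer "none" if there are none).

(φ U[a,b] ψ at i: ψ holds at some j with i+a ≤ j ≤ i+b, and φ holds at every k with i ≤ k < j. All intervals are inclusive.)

2, 3, 7

Evaluate at each i in [0,7]:
  i=0: ✗ (lhs fails at k=0 before rhs at j=2)
  i=1: ✗ (lhs fails at k=1 before rhs at j=2)
  i=2: ✓ (rhs at j=2)
  i=3: ✓ (rhs at j=3)
  i=4: ✗ (no rhs in [4,6])
  i=5: ✗ (lhs fails at k=6 before rhs at j=7)
  i=6: ✗ (lhs fails at k=6 before rhs at j=7)
  i=7: ✓ (rhs at j=7)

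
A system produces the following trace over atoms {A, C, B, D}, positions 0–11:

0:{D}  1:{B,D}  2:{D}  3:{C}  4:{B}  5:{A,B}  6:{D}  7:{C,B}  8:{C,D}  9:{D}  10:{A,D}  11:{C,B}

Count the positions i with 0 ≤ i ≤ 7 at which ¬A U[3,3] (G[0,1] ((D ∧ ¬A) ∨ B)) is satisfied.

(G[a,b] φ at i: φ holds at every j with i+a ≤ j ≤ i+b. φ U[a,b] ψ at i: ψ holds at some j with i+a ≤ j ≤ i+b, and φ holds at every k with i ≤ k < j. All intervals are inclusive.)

Evaluate at each i in [0,7]:
  i=0: ✗ (no rhs in [3,3])
  i=1: ✓ (rhs at j=4; lhs holds on [1,3])
  i=2: ✓ (rhs at j=5; lhs holds on [2,4])
  i=3: ✗ (lhs fails at k=5 before rhs at j=6)
  i=4: ✗ (lhs fails at k=5 before rhs at j=7)
  i=5: ✗ (lhs fails at k=5 before rhs at j=8)
  i=6: ✗ (no rhs in [9,9])
  i=7: ✗ (no rhs in [10,10])
Positions where it holds: {1, 2} → 2.

2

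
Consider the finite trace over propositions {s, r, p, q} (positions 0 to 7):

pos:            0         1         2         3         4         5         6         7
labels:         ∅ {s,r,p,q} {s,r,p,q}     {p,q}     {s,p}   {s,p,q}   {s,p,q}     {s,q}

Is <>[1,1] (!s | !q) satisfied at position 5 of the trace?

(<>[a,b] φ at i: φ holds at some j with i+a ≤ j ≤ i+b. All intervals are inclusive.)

Does not hold

Check (!s | !q) at each j in [6,6]:
  j=6: false
No position in the window satisfies it → formula fails.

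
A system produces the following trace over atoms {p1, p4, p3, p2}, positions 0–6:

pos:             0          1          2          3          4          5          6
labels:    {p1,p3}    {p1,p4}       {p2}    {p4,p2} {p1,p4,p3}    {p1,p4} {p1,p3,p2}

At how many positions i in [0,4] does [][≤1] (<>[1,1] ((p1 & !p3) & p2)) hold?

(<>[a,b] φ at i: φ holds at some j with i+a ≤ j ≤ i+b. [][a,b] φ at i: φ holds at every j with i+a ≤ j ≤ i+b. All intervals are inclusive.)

Evaluate at each i in [0,4]:
  i=0: ✗ (fails at j=0)
  i=1: ✗ (fails at j=1)
  i=2: ✗ (fails at j=2)
  i=3: ✗ (fails at j=3)
  i=4: ✗ (fails at j=4)
Positions where it holds: {} → 0.

0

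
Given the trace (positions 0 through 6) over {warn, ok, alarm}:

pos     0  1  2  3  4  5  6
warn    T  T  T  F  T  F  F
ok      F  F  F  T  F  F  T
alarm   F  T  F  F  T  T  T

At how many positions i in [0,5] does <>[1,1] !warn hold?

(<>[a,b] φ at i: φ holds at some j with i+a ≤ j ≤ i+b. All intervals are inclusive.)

Evaluate at each i in [0,5]:
  i=0: ✗ (none in [1,1])
  i=1: ✗ (none in [2,2])
  i=2: ✓ (witness j=3)
  i=3: ✗ (none in [4,4])
  i=4: ✓ (witness j=5)
  i=5: ✓ (witness j=6)
Positions where it holds: {2, 4, 5} → 3.

3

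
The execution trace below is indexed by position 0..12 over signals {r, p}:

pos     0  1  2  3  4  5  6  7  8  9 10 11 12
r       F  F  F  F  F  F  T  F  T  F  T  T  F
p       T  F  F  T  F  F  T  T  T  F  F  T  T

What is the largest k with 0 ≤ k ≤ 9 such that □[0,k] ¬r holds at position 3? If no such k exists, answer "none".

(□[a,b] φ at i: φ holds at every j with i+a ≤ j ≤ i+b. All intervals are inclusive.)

2

¬r must hold from j=3 onward; find where it first fails.
  j=3: holds
  j=4: holds
  j=5: holds
  j=6: fails
Holds on [3,5], so largest k = 2.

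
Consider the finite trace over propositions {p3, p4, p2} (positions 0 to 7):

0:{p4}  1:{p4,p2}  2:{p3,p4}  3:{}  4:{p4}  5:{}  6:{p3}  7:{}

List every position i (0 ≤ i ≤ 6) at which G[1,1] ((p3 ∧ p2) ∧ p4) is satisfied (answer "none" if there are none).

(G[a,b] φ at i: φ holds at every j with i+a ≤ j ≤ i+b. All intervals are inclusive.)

none

Evaluate at each i in [0,6]:
  i=0: ✗ (fails at j=1)
  i=1: ✗ (fails at j=2)
  i=2: ✗ (fails at j=3)
  i=3: ✗ (fails at j=4)
  i=4: ✗ (fails at j=5)
  i=5: ✗ (fails at j=6)
  i=6: ✗ (fails at j=7)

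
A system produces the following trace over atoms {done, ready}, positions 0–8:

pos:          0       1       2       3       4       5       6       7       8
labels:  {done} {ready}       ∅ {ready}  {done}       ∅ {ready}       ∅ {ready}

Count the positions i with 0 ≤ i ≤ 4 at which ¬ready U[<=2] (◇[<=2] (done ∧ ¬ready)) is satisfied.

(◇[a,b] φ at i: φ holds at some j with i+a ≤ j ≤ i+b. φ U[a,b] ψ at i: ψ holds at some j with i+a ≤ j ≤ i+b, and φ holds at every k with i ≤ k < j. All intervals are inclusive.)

4

Evaluate at each i in [0,4]:
  i=0: ✓ (rhs at j=0)
  i=1: ✗ (lhs fails at k=1 before rhs at j=2)
  i=2: ✓ (rhs at j=2)
  i=3: ✓ (rhs at j=3)
  i=4: ✓ (rhs at j=4)
Positions where it holds: {0, 2, 3, 4} → 4.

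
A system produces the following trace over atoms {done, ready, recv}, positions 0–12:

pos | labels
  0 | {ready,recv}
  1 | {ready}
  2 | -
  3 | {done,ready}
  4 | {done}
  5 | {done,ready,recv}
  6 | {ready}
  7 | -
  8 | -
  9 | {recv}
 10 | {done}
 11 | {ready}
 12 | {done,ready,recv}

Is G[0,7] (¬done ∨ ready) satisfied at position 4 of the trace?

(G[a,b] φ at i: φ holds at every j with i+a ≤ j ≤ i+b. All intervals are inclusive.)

No

Check (¬done ∨ ready) at every j in [4,11]:
  j=4: false
  j=5: true
  j=6: true
  j=7: true
  j=8: true
  j=9: true
  j=10: false
  j=11: true
Fails at j=4 → formula fails.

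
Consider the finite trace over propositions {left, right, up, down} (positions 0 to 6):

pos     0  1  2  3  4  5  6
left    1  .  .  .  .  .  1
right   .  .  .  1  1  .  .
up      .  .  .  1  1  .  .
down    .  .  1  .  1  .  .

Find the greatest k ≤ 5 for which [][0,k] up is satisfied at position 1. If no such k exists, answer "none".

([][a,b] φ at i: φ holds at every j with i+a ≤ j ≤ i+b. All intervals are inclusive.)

none

up must hold from j=1 onward; find where it first fails.
  j=1: fails → no k works.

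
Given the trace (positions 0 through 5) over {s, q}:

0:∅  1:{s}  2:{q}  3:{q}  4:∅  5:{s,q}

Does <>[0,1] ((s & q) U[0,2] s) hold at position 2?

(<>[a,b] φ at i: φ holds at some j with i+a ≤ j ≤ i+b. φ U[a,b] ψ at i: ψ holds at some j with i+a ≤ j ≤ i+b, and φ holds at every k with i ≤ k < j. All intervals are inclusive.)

Check ((s & q) U[0,2] s) at each j in [2,3]:
  j=2: fails
  j=3: fails
No position in the window satisfies it → formula fails.

No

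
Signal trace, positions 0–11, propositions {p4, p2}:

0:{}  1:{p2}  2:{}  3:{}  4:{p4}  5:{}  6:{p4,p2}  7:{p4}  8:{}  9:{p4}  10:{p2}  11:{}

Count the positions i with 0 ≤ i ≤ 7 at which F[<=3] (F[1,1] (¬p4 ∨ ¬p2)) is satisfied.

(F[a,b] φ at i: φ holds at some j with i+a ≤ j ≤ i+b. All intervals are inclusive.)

Evaluate at each i in [0,7]:
  i=0: ✓ (witness j=0)
  i=1: ✓ (witness j=1)
  i=2: ✓ (witness j=2)
  i=3: ✓ (witness j=3)
  i=4: ✓ (witness j=4)
  i=5: ✓ (witness j=6)
  i=6: ✓ (witness j=6)
  i=7: ✓ (witness j=7)
Positions where it holds: {0, 1, 2, 3, 4, 5, 6, 7} → 8.

8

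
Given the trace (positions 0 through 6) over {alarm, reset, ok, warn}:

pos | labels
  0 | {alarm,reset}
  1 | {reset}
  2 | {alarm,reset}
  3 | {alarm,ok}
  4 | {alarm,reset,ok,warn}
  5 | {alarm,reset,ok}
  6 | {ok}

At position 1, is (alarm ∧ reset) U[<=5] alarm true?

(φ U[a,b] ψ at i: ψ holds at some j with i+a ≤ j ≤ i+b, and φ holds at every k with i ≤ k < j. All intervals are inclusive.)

Need some j in [1,6] with alarm, and (alarm ∧ reset) at every k in [1,j-1].
  j=1: alarm false.
  j=2: alarm holds, but (alarm ∧ reset) fails at k=1 → not this j.
  j=3: alarm holds, but (alarm ∧ reset) fails at k=1 → not this j.
  j=4: alarm holds, but (alarm ∧ reset) fails at k=1 → not this j.
  j=5: alarm holds, but (alarm ∧ reset) fails at k=1 → not this j.
  j=6: alarm false.
No j in the window works → until fails.

False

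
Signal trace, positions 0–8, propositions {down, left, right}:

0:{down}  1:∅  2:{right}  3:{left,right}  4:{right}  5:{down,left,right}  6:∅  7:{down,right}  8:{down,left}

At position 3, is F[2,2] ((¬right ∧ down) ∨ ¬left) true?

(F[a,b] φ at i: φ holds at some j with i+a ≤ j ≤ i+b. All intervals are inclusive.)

Check ((¬right ∧ down) ∨ ¬left) at each j in [5,5]:
  j=5: false
No position in the window satisfies it → formula fails.

No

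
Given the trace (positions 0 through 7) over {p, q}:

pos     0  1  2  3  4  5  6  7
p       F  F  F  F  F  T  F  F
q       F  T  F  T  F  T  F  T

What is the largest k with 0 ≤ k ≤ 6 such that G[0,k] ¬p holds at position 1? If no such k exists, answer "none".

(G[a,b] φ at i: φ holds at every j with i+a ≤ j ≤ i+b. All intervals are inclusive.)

3

¬p must hold from j=1 onward; find where it first fails.
  j=1: holds
  j=2: holds
  j=3: holds
  j=4: holds
  j=5: fails
Holds on [1,4], so largest k = 3.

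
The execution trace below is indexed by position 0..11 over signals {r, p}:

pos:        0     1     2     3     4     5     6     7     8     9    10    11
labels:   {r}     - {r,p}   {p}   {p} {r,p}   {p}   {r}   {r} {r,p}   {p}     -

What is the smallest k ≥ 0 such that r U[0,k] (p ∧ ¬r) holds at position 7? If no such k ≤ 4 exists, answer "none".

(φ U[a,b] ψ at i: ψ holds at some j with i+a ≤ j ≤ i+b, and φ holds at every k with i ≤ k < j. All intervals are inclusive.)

Need earliest j ≥ 7 with (p ∧ ¬r), and r at every k in [7,j-1].
  j=7: rhs fails.
  j=8: rhs fails.
  j=9: rhs fails.
  j=10: rhs holds; lhs holds on [7,9]. k = 3.

3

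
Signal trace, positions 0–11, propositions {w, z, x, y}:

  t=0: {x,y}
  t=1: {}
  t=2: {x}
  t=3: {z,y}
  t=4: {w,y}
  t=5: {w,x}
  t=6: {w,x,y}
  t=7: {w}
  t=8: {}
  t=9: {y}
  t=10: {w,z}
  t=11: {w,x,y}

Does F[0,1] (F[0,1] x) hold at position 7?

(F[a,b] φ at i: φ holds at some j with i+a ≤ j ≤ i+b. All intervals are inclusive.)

Check F[0,1] x at each j in [7,8]:
  j=7: fails (none in [7,8])
  j=8: fails (none in [8,9])
No position in the window satisfies it → formula fails.

False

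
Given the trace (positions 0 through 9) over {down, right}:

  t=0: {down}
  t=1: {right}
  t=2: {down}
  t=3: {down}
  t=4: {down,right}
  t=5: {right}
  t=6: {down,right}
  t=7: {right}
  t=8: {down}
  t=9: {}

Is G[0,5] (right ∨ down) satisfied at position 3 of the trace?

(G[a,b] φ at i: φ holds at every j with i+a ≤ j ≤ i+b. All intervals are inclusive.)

Check (right ∨ down) at every j in [3,8]:
  j=3: true
  j=4: true
  j=5: true
  j=6: true
  j=7: true
  j=8: true
All positions satisfy it → formula holds.

Yes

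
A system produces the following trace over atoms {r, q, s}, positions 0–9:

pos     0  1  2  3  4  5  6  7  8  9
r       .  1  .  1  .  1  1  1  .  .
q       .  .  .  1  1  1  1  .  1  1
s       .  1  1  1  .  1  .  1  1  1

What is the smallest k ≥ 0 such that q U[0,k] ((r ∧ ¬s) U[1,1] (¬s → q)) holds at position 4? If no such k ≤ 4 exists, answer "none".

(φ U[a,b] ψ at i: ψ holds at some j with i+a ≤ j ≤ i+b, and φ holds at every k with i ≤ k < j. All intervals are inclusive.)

2

Need earliest j ≥ 4 with ((r ∧ ¬s) U[1,1] (¬s → q)), and q at every k in [4,j-1].
  j=4: rhs fails.
  j=5: rhs fails.
  j=6: rhs holds; lhs holds on [4,5]. k = 2.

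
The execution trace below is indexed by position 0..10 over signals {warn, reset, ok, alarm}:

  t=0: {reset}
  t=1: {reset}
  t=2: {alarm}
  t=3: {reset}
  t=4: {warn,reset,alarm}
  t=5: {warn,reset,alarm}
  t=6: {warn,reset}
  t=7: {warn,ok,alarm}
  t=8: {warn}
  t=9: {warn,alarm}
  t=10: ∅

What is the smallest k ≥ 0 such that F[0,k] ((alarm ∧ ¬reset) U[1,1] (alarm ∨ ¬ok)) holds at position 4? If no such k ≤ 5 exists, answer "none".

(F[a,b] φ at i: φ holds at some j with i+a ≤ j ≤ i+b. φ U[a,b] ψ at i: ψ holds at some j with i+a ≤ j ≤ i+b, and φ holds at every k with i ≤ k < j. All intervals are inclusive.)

3

Scan j = 4,5,… for ((alarm ∧ ¬reset) U[1,1] (alarm ∨ ¬ok)):
  j=4: fails
  j=5: fails
  j=6: fails
  j=7: holds
First hit at j=7, so smallest k = 7-4 = 3.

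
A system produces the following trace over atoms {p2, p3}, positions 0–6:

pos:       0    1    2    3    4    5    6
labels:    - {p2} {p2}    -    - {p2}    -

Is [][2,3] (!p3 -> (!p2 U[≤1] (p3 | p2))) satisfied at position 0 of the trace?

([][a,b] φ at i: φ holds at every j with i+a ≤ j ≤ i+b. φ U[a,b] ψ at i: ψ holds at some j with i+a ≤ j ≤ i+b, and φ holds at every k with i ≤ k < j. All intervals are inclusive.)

No

Check (!p3 -> (!p2 U[≤1] (p3 | p2))) at every j in [2,3]:
  j=2: antecedent true; consequent holds → ✓
  j=3: antecedent true; consequent fails → ✗
Fails at j=3 → formula fails.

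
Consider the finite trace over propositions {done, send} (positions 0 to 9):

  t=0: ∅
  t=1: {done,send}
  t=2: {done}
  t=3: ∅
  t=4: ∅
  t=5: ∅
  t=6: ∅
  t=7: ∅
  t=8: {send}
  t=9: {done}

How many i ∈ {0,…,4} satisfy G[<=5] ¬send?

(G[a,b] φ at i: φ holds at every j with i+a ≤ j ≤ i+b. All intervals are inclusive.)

1

Evaluate at each i in [0,4]:
  i=0: ✗ (fails at j=1)
  i=1: ✗ (fails at j=1)
  i=2: ✓ (all of [2,7])
  i=3: ✗ (fails at j=8)
  i=4: ✗ (fails at j=8)
Positions where it holds: {2} → 1.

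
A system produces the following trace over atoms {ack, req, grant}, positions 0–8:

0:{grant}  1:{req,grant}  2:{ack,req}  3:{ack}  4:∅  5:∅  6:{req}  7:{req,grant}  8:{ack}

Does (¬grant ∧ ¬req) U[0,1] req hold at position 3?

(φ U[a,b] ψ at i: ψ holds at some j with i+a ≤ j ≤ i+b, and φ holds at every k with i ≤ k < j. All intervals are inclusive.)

Need some j in [3,4] with req, and (¬grant ∧ ¬req) at every k in [3,j-1].
  j=3: req false.
  j=4: req false.
No j in the window works → until fails.

No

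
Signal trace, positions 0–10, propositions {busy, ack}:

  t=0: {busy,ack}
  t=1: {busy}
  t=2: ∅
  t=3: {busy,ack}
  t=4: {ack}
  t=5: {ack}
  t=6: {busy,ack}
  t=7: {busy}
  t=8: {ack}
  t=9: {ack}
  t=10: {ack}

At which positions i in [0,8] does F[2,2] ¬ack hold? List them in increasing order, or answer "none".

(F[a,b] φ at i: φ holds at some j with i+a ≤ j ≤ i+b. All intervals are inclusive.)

0, 5

Evaluate at each i in [0,8]:
  i=0: ✓ (witness j=2)
  i=1: ✗ (none in [3,3])
  i=2: ✗ (none in [4,4])
  i=3: ✗ (none in [5,5])
  i=4: ✗ (none in [6,6])
  i=5: ✓ (witness j=7)
  i=6: ✗ (none in [8,8])
  i=7: ✗ (none in [9,9])
  i=8: ✗ (none in [10,10])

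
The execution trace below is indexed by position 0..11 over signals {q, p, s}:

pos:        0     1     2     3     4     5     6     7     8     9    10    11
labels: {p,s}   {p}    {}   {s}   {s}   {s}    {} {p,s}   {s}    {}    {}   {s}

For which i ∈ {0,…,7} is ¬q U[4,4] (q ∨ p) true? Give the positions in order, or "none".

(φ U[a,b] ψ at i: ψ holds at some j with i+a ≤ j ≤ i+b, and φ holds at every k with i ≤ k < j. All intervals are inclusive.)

3

Evaluate at each i in [0,7]:
  i=0: ✗ (no rhs in [4,4])
  i=1: ✗ (no rhs in [5,5])
  i=2: ✗ (no rhs in [6,6])
  i=3: ✓ (rhs at j=7; lhs holds on [3,6])
  i=4: ✗ (no rhs in [8,8])
  i=5: ✗ (no rhs in [9,9])
  i=6: ✗ (no rhs in [10,10])
  i=7: ✗ (no rhs in [11,11])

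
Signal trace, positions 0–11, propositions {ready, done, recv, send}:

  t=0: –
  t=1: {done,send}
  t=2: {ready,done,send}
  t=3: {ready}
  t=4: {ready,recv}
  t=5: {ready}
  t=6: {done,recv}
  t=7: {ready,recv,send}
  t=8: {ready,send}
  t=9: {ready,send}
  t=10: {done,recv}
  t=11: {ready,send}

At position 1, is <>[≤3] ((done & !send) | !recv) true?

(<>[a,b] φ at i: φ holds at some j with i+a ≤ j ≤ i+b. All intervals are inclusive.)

Check ((done & !send) | !recv) at each j in [1,4]:
  j=1: true
  j=2: true
  j=3: true
  j=4: false
Found at j=1 → formula holds.

True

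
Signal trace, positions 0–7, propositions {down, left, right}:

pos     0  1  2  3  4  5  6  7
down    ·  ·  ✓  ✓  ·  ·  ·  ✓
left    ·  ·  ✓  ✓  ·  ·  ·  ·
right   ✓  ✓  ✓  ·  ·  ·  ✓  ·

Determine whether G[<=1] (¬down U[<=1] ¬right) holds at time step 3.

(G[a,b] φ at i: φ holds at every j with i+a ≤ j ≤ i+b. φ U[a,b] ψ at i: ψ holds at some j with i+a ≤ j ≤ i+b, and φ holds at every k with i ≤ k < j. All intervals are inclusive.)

True

Check (¬down U[<=1] ¬right) at every j in [3,4]:
  j=3: holds
  j=4: holds
All positions satisfy it → formula holds.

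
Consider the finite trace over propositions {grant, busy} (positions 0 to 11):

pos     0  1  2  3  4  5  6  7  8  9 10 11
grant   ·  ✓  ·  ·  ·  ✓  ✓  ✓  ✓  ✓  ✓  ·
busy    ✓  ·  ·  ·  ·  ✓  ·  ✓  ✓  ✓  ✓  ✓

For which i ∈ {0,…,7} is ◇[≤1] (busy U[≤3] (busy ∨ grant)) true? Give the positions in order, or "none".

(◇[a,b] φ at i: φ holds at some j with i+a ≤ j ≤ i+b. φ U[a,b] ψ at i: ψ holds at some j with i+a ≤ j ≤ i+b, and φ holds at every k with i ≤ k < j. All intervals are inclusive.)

Evaluate at each i in [0,7]:
  i=0: ✓ (witness j=0)
  i=1: ✓ (witness j=1)
  i=2: ✗ (none in [2,3])
  i=3: ✗ (none in [3,4])
  i=4: ✓ (witness j=5)
  i=5: ✓ (witness j=5)
  i=6: ✓ (witness j=6)
  i=7: ✓ (witness j=7)

0, 1, 4, 5, 6, 7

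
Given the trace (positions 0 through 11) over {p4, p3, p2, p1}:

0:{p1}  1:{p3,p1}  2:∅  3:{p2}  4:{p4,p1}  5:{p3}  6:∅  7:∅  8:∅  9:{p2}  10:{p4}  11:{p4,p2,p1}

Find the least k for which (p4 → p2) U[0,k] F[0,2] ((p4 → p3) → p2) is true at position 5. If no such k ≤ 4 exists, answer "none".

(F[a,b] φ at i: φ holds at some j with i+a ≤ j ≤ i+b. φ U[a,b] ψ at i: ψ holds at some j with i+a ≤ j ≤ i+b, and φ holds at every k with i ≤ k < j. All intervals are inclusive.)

2

Need earliest j ≥ 5 with F[0,2] ((p4 → p3) → p2), and (p4 → p2) at every k in [5,j-1].
  j=5: rhs fails.
  j=6: rhs fails.
  j=7: rhs holds; lhs holds on [5,6]. k = 2.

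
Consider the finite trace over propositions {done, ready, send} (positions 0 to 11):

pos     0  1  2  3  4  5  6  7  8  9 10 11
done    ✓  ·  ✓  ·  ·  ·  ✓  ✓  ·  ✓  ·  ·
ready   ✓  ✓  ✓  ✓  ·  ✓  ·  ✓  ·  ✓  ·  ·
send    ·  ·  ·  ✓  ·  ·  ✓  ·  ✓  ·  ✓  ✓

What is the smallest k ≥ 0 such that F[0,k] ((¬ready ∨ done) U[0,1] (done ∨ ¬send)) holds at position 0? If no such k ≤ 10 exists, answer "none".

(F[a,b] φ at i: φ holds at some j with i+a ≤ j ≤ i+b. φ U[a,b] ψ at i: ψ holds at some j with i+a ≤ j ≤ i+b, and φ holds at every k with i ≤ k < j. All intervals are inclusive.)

0

Scan j = 0,1,… for ((¬ready ∨ done) U[0,1] (done ∨ ¬send)):
  j=0: holds
First hit at j=0, so smallest k = 0-0 = 0.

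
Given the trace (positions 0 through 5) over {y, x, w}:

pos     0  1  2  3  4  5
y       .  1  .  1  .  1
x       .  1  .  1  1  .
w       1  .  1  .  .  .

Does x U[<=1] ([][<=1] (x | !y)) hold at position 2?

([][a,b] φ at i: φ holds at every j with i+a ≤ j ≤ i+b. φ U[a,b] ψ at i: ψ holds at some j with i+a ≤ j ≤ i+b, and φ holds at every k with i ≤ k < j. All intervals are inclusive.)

Holds

Need some j in [2,3] with [][<=1] (x | !y), and x at every k in [2,j-1].
  j=2: [][<=1] (x | !y) holds; no prefix to check → satisfied.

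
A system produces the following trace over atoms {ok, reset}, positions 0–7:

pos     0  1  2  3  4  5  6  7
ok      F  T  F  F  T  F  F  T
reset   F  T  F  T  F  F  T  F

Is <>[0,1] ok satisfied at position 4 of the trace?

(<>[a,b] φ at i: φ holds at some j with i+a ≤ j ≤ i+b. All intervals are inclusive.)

True

Check ok at each j in [4,5]:
  j=4: true
  j=5: false
Found at j=4 → formula holds.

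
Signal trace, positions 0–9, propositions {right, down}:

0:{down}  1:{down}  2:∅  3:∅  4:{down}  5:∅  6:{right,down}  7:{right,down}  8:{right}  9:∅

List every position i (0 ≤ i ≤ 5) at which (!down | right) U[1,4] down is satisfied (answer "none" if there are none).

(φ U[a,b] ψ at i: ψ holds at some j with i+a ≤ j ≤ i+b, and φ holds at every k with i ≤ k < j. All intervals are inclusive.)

Evaluate at each i in [0,5]:
  i=0: ✗ (lhs fails at k=0 before rhs at j=1)
  i=1: ✗ (lhs fails at k=1 before rhs at j=4)
  i=2: ✓ (rhs at j=4; lhs holds on [2,3])
  i=3: ✓ (rhs at j=4; lhs holds on [3,3])
  i=4: ✗ (lhs fails at k=4 before rhs at j=6)
  i=5: ✓ (rhs at j=6; lhs holds on [5,5])

2, 3, 5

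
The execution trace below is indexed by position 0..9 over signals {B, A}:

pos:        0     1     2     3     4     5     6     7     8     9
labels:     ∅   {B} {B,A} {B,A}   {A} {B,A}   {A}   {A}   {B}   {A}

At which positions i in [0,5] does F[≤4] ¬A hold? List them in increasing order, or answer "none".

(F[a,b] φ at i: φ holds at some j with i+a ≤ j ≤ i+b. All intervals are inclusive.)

Evaluate at each i in [0,5]:
  i=0: ✓ (witness j=0)
  i=1: ✓ (witness j=1)
  i=2: ✗ (none in [2,6])
  i=3: ✗ (none in [3,7])
  i=4: ✓ (witness j=8)
  i=5: ✓ (witness j=8)

0, 1, 4, 5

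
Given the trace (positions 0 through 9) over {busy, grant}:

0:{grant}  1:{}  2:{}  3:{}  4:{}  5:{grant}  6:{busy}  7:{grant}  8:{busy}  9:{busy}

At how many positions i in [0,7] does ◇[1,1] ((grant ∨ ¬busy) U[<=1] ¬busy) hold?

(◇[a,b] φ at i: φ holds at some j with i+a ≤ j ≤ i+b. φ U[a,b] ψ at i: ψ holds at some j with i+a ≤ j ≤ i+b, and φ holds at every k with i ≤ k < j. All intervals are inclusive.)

Evaluate at each i in [0,7]:
  i=0: ✓ (witness j=1)
  i=1: ✓ (witness j=2)
  i=2: ✓ (witness j=3)
  i=3: ✓ (witness j=4)
  i=4: ✓ (witness j=5)
  i=5: ✗ (none in [6,6])
  i=6: ✓ (witness j=7)
  i=7: ✗ (none in [8,8])
Positions where it holds: {0, 1, 2, 3, 4, 6} → 6.

6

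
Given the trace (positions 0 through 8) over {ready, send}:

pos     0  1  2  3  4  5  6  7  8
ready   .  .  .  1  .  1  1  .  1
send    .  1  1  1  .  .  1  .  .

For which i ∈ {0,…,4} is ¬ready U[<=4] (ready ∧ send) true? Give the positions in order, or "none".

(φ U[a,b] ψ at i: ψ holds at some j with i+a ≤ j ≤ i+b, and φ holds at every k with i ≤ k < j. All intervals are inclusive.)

Evaluate at each i in [0,4]:
  i=0: ✓ (rhs at j=3; lhs holds on [0,2])
  i=1: ✓ (rhs at j=3; lhs holds on [1,2])
  i=2: ✓ (rhs at j=3; lhs holds on [2,2])
  i=3: ✓ (rhs at j=3)
  i=4: ✗ (lhs fails at k=5 before rhs at j=6)

0, 1, 2, 3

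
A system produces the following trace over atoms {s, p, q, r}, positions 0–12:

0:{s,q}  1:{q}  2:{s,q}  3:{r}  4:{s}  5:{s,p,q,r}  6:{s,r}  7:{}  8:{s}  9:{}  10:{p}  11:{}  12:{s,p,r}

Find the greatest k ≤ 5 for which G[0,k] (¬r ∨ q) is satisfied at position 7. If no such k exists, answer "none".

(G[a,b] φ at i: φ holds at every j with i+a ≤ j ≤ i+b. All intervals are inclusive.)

4

(¬r ∨ q) must hold from j=7 onward; find where it first fails.
  j=7: holds
  j=8: holds
  j=9: holds
  j=10: holds
  j=11: holds
  j=12: fails
Holds on [7,11], so largest k = 4.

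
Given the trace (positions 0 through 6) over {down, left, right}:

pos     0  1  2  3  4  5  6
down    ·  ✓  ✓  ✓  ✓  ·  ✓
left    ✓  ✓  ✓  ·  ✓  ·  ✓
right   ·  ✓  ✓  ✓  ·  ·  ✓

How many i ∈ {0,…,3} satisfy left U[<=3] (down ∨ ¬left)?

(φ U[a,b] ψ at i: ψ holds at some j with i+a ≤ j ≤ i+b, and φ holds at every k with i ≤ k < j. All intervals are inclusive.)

4

Evaluate at each i in [0,3]:
  i=0: ✓ (rhs at j=1; lhs holds on [0,0])
  i=1: ✓ (rhs at j=1)
  i=2: ✓ (rhs at j=2)
  i=3: ✓ (rhs at j=3)
Positions where it holds: {0, 1, 2, 3} → 4.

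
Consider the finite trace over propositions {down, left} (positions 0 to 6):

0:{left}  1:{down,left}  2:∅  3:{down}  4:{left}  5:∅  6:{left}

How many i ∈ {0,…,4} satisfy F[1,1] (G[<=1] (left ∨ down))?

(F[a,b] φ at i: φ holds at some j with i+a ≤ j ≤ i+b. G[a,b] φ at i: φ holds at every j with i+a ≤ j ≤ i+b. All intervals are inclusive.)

Evaluate at each i in [0,4]:
  i=0: ✗ (none in [1,1])
  i=1: ✗ (none in [2,2])
  i=2: ✓ (witness j=3)
  i=3: ✗ (none in [4,4])
  i=4: ✗ (none in [5,5])
Positions where it holds: {2} → 1.

1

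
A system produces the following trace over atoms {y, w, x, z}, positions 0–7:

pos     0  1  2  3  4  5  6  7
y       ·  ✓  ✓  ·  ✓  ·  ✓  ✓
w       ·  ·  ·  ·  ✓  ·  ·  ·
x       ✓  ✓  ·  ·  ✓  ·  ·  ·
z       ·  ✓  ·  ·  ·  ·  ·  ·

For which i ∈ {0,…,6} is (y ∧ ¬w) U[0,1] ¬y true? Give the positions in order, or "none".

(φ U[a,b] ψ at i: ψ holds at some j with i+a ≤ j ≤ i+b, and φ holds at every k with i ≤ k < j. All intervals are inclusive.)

0, 2, 3, 5

Evaluate at each i in [0,6]:
  i=0: ✓ (rhs at j=0)
  i=1: ✗ (no rhs in [1,2])
  i=2: ✓ (rhs at j=3; lhs holds on [2,2])
  i=3: ✓ (rhs at j=3)
  i=4: ✗ (lhs fails at k=4 before rhs at j=5)
  i=5: ✓ (rhs at j=5)
  i=6: ✗ (no rhs in [6,7])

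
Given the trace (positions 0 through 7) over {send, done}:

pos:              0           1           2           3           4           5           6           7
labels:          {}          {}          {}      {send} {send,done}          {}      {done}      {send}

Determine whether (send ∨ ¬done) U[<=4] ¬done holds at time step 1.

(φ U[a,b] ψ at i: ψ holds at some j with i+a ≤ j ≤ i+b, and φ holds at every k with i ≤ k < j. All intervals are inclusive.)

Need some j in [1,5] with ¬done, and (send ∨ ¬done) at every k in [1,j-1].
  j=1: ¬done holds; no prefix to check → satisfied.

Yes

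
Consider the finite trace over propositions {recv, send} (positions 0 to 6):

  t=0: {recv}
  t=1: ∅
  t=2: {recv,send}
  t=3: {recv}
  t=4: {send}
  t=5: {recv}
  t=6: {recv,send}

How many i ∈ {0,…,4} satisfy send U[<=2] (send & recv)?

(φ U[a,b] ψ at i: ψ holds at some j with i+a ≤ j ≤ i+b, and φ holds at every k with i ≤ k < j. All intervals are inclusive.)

Evaluate at each i in [0,4]:
  i=0: ✗ (lhs fails at k=0 before rhs at j=2)
  i=1: ✗ (lhs fails at k=1 before rhs at j=2)
  i=2: ✓ (rhs at j=2)
  i=3: ✗ (no rhs in [3,5])
  i=4: ✗ (lhs fails at k=5 before rhs at j=6)
Positions where it holds: {2} → 1.

1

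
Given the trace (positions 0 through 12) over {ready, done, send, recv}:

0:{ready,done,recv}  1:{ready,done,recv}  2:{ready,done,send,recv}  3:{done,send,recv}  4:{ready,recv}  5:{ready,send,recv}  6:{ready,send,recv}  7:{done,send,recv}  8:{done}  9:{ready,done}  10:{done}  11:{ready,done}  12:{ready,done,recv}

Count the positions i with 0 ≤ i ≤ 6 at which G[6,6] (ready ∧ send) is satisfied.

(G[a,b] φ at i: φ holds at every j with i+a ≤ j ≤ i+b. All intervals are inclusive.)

1

Evaluate at each i in [0,6]:
  i=0: ✓ (all of [6,6])
  i=1: ✗ (fails at j=7)
  i=2: ✗ (fails at j=8)
  i=3: ✗ (fails at j=9)
  i=4: ✗ (fails at j=10)
  i=5: ✗ (fails at j=11)
  i=6: ✗ (fails at j=12)
Positions where it holds: {0} → 1.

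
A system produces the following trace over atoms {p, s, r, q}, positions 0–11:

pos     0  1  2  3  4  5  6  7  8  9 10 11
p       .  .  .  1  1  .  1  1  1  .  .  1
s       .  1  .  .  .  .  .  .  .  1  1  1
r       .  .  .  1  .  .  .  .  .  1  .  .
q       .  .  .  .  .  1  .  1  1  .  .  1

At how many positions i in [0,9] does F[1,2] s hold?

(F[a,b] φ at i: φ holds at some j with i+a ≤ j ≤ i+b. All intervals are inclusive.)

4

Evaluate at each i in [0,9]:
  i=0: ✓ (witness j=1)
  i=1: ✗ (none in [2,3])
  i=2: ✗ (none in [3,4])
  i=3: ✗ (none in [4,5])
  i=4: ✗ (none in [5,6])
  i=5: ✗ (none in [6,7])
  i=6: ✗ (none in [7,8])
  i=7: ✓ (witness j=9)
  i=8: ✓ (witness j=9)
  i=9: ✓ (witness j=10)
Positions where it holds: {0, 7, 8, 9} → 4.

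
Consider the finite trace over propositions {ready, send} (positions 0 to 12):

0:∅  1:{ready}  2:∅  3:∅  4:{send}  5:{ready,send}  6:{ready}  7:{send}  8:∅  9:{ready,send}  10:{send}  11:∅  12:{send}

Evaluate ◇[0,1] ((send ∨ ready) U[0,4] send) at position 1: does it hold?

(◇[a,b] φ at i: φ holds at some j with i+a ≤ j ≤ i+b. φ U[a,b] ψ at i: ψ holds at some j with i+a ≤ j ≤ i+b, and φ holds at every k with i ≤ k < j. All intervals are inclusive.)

Check ((send ∨ ready) U[0,4] send) at each j in [1,2]:
  j=1: fails
  j=2: fails
No position in the window satisfies it → formula fails.

Does not hold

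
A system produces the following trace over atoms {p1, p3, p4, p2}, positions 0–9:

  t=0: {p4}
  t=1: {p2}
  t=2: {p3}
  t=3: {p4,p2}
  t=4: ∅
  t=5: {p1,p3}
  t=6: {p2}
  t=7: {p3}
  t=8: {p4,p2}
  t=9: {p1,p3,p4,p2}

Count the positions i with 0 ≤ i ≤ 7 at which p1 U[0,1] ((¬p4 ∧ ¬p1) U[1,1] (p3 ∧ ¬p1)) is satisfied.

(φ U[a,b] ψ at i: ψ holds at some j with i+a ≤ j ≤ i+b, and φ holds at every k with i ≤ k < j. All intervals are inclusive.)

Evaluate at each i in [0,7]:
  i=0: ✗ (lhs fails at k=0 before rhs at j=1)
  i=1: ✓ (rhs at j=1)
  i=2: ✗ (no rhs in [2,3])
  i=3: ✗ (no rhs in [3,4])
  i=4: ✗ (no rhs in [4,5])
  i=5: ✓ (rhs at j=6; lhs holds on [5,5])
  i=6: ✓ (rhs at j=6)
  i=7: ✗ (no rhs in [7,8])
Positions where it holds: {1, 5, 6} → 3.

3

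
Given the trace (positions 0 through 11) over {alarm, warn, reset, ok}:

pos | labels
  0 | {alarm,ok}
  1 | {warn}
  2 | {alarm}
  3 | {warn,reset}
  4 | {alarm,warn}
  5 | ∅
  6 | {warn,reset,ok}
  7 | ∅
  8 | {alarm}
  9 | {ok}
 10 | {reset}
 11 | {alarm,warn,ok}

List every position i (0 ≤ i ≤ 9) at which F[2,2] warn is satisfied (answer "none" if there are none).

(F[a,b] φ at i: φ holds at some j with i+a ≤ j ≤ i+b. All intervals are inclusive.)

1, 2, 4, 9

Evaluate at each i in [0,9]:
  i=0: ✗ (none in [2,2])
  i=1: ✓ (witness j=3)
  i=2: ✓ (witness j=4)
  i=3: ✗ (none in [5,5])
  i=4: ✓ (witness j=6)
  i=5: ✗ (none in [7,7])
  i=6: ✗ (none in [8,8])
  i=7: ✗ (none in [9,9])
  i=8: ✗ (none in [10,10])
  i=9: ✓ (witness j=11)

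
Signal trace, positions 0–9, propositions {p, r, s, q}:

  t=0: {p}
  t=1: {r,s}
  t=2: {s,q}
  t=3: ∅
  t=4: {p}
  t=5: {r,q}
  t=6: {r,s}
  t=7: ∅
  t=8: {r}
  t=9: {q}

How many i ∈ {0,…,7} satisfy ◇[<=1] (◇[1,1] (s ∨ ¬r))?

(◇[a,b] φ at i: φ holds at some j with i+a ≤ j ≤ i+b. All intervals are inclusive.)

8

Evaluate at each i in [0,7]:
  i=0: ✓ (witness j=0)
  i=1: ✓ (witness j=1)
  i=2: ✓ (witness j=2)
  i=3: ✓ (witness j=3)
  i=4: ✓ (witness j=5)
  i=5: ✓ (witness j=5)
  i=6: ✓ (witness j=6)
  i=7: ✓ (witness j=8)
Positions where it holds: {0, 1, 2, 3, 4, 5, 6, 7} → 8.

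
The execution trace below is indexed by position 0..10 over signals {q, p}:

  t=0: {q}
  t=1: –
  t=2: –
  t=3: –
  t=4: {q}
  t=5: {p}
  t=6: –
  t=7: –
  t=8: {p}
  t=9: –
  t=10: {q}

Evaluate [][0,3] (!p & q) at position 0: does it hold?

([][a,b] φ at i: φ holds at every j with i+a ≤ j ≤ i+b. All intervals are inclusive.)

Check (!p & q) at every j in [0,3]:
  j=0: true
  j=1: false
  j=2: false
  j=3: false
Fails at j=1 → formula fails.

No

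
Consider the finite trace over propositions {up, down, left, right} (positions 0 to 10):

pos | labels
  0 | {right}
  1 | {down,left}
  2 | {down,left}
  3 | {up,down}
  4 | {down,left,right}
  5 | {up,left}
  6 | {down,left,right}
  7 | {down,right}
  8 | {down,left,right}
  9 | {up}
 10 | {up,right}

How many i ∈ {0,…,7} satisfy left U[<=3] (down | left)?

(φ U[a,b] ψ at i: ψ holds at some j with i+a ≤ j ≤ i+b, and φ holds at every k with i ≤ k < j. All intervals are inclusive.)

Evaluate at each i in [0,7]:
  i=0: ✗ (lhs fails at k=0 before rhs at j=1)
  i=1: ✓ (rhs at j=1)
  i=2: ✓ (rhs at j=2)
  i=3: ✓ (rhs at j=3)
  i=4: ✓ (rhs at j=4)
  i=5: ✓ (rhs at j=5)
  i=6: ✓ (rhs at j=6)
  i=7: ✓ (rhs at j=7)
Positions where it holds: {1, 2, 3, 4, 5, 6, 7} → 7.

7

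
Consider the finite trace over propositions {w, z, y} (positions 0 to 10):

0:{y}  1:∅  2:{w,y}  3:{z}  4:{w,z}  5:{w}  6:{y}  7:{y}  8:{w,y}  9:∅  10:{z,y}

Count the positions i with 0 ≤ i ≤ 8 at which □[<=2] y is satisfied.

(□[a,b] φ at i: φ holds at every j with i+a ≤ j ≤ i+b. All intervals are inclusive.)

1

Evaluate at each i in [0,8]:
  i=0: ✗ (fails at j=1)
  i=1: ✗ (fails at j=1)
  i=2: ✗ (fails at j=3)
  i=3: ✗ (fails at j=3)
  i=4: ✗ (fails at j=4)
  i=5: ✗ (fails at j=5)
  i=6: ✓ (all of [6,8])
  i=7: ✗ (fails at j=9)
  i=8: ✗ (fails at j=9)
Positions where it holds: {6} → 1.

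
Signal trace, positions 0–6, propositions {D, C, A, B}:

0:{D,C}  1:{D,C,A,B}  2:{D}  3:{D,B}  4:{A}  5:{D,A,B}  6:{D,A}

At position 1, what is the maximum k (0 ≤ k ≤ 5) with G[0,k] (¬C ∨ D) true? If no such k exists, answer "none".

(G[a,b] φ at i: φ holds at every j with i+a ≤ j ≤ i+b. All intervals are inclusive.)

(¬C ∨ D) must hold from j=1 onward; find where it first fails.
  j=1: holds
  j=2: holds
  j=3: holds
  j=4: holds
  j=5: holds
  j=6: holds
Holds through j=6; largest k = 5.

5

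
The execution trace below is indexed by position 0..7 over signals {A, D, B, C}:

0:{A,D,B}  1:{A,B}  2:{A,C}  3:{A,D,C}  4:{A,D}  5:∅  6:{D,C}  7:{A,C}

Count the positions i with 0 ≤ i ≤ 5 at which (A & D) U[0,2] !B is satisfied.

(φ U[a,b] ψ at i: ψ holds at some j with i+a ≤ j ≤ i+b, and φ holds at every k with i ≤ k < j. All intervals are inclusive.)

Evaluate at each i in [0,5]:
  i=0: ✗ (lhs fails at k=1 before rhs at j=2)
  i=1: ✗ (lhs fails at k=1 before rhs at j=2)
  i=2: ✓ (rhs at j=2)
  i=3: ✓ (rhs at j=3)
  i=4: ✓ (rhs at j=4)
  i=5: ✓ (rhs at j=5)
Positions where it holds: {2, 3, 4, 5} → 4.

4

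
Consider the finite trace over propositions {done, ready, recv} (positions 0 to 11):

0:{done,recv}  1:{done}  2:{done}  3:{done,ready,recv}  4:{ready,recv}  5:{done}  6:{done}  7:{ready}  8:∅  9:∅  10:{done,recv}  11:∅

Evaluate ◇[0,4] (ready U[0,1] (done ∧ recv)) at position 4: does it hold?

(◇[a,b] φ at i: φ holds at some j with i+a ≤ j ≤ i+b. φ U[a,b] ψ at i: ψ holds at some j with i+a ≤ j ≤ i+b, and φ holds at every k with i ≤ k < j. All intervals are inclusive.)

Check (ready U[0,1] (done ∧ recv)) at each j in [4,8]:
  j=4: fails
  j=5: fails
  j=6: fails
  j=7: fails
  j=8: fails
No position in the window satisfies it → formula fails.

No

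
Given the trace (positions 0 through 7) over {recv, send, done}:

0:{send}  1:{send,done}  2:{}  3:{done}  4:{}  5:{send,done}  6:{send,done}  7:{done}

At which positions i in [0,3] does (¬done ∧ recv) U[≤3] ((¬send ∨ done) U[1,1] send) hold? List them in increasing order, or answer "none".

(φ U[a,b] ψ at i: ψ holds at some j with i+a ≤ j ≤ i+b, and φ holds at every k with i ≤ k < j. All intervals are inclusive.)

none

Evaluate at each i in [0,3]:
  i=0: ✗ (no rhs in [0,3])
  i=1: ✗ (lhs fails at k=1 before rhs at j=4)
  i=2: ✗ (lhs fails at k=2 before rhs at j=4)
  i=3: ✗ (lhs fails at k=3 before rhs at j=4)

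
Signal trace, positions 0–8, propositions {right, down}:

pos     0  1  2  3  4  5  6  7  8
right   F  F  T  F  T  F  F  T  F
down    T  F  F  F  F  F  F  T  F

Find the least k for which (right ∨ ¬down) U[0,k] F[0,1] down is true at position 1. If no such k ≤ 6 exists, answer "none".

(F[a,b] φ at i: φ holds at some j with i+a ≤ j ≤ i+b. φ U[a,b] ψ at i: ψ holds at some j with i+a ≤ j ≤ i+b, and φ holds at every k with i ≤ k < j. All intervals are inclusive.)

Need earliest j ≥ 1 with F[0,1] down, and (right ∨ ¬down) at every k in [1,j-1].
  j=1: rhs fails.
  j=2: rhs fails.
  j=3: rhs fails.
  j=4: rhs fails.
  j=5: rhs fails.
  j=6: rhs holds; lhs holds on [1,5]. k = 5.

5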